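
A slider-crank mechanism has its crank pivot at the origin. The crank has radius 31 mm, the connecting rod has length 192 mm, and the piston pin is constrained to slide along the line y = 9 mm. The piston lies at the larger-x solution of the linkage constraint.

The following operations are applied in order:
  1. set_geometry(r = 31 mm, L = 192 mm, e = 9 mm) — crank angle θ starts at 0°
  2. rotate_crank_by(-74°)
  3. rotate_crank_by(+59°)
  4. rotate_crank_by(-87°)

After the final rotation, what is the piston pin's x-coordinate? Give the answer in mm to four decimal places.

181.4849

set_geometry: r = 31 mm, L = 192 mm, e = 9 mm; θ ← 0°
rotate_crank_by(-74°): θ ← 0° -74° = -74°
rotate_crank_by(+59°): θ ← -74° +59° = -15°
rotate_crank_by(-87°): θ ← -15° -87° = -102°
crank pin P = (r cos θ, r sin θ) = (-6.445262, -30.322576)
h = r sin θ − e = -30.322576 − 9 = -39.322576
x = r cos θ + √(L² − h²) = -6.445262 + √(36864.0 − 1546.2650) = -6.445262 + 187.930133 = 181.484871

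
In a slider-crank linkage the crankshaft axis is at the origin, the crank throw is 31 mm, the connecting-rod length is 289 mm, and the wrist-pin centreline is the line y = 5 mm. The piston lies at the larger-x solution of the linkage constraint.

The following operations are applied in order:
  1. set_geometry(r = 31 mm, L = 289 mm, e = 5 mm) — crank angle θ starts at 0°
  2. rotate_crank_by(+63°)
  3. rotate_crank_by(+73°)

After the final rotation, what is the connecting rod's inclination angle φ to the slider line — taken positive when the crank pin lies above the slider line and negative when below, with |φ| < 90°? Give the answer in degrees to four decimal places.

set_geometry: r = 31 mm, L = 289 mm, e = 5 mm; θ ← 0°
rotate_crank_by(+63°): θ ← 0° +63° = 63°
rotate_crank_by(+73°): θ ← 63° +73° = 136°
crank pin P = (r cos θ, r sin θ) = (-22.299534, 21.534409)
h = r sin θ − e = 21.534409 − 5 = 16.534409
sin φ = h / L = 16.534409 / 289 = 0.05721249
φ = arcsin(0.05721249) = 3.279825°

3.2798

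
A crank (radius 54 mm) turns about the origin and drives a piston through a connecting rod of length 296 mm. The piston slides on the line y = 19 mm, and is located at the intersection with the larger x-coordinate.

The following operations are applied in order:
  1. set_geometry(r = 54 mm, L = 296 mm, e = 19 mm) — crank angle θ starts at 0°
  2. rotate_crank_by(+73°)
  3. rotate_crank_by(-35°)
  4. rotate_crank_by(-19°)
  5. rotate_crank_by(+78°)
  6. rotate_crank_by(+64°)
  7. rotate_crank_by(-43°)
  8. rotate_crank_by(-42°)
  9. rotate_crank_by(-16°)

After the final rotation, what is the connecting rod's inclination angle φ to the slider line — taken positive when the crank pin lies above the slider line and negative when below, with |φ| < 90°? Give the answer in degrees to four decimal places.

5.3824

set_geometry: r = 54 mm, L = 296 mm, e = 19 mm; θ ← 0°
rotate_crank_by(+73°): θ ← 0° +73° = 73°
rotate_crank_by(-35°): θ ← 73° -35° = 38°
rotate_crank_by(-19°): θ ← 38° -19° = 19°
rotate_crank_by(+78°): θ ← 19° +78° = 97°
rotate_crank_by(+64°): θ ← 97° +64° = 161°
rotate_crank_by(-43°): θ ← 161° -43° = 118°
rotate_crank_by(-42°): θ ← 118° -42° = 76°
rotate_crank_by(-16°): θ ← 76° -16° = 60°
crank pin P = (r cos θ, r sin θ) = (27.000000, 46.765372)
h = r sin θ − e = 46.765372 − 19 = 27.765372
sin φ = h / L = 27.765372 / 296 = 0.09380193
φ = arcsin(0.09380193) = 5.382368°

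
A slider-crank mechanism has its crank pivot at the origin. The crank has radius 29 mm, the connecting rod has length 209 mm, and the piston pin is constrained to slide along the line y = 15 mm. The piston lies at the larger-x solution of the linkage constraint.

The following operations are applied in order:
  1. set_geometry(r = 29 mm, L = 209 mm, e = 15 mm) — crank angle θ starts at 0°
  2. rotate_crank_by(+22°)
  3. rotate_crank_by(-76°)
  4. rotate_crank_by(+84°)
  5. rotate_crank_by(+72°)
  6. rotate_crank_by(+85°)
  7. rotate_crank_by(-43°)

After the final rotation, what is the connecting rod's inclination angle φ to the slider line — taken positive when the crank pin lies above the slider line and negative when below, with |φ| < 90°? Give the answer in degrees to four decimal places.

set_geometry: r = 29 mm, L = 209 mm, e = 15 mm; θ ← 0°
rotate_crank_by(+22°): θ ← 0° +22° = 22°
rotate_crank_by(-76°): θ ← 22° -76° = -54°
rotate_crank_by(+84°): θ ← -54° +84° = 30°
rotate_crank_by(+72°): θ ← 30° +72° = 102°
rotate_crank_by(+85°): θ ← 102° +85° = 187°
rotate_crank_by(-43°): θ ← 187° -43° = 144°
crank pin P = (r cos θ, r sin θ) = (-23.461493, 17.045772)
h = r sin θ − e = 17.045772 − 15 = 2.045772
sin φ = h / L = 2.045772 / 209 = 0.00978838
φ = arcsin(0.00978838) = 0.560842°

0.5608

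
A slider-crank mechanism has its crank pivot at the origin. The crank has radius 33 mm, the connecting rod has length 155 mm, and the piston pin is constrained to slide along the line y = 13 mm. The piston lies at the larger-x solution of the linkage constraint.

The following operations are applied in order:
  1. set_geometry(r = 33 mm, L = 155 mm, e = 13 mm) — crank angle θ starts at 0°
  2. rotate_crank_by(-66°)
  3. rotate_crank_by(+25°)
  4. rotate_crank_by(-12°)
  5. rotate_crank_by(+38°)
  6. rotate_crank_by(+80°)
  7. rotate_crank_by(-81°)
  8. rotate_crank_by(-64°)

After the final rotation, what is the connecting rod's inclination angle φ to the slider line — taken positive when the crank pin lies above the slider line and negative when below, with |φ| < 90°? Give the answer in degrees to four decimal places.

-17.0700

set_geometry: r = 33 mm, L = 155 mm, e = 13 mm; θ ← 0°
rotate_crank_by(-66°): θ ← 0° -66° = -66°
rotate_crank_by(+25°): θ ← -66° +25° = -41°
rotate_crank_by(-12°): θ ← -41° -12° = -53°
rotate_crank_by(+38°): θ ← -53° +38° = -15°
rotate_crank_by(+80°): θ ← -15° +80° = 65°
rotate_crank_by(-81°): θ ← 65° -81° = -16°
rotate_crank_by(-64°): θ ← -16° -64° = -80°
crank pin P = (r cos θ, r sin θ) = (5.730390, -32.498656)
h = r sin θ − e = -32.498656 − 13 = -45.498656
sin φ = h / L = -45.498656 / 155 = -0.29353972
φ = arcsin(-0.29353972) = -17.069993°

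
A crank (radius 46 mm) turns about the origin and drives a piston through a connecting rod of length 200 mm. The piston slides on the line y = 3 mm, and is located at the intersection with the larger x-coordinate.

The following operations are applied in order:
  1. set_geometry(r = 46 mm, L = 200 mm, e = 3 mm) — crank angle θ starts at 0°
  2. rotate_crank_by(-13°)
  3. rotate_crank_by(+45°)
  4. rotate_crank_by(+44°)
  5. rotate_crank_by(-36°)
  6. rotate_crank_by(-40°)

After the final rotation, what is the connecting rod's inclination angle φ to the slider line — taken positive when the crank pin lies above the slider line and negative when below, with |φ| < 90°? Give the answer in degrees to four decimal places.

-0.8595

set_geometry: r = 46 mm, L = 200 mm, e = 3 mm; θ ← 0°
rotate_crank_by(-13°): θ ← 0° -13° = -13°
rotate_crank_by(+45°): θ ← -13° +45° = 32°
rotate_crank_by(+44°): θ ← 32° +44° = 76°
rotate_crank_by(-36°): θ ← 76° -36° = 40°
rotate_crank_by(-40°): θ ← 40° -40° = 0°
crank pin P = (r cos θ, r sin θ) = (46.000000, 0.000000)
h = r sin θ − e = 0.000000 − 3 = -3.000000
sin φ = h / L = -3.000000 / 200 = -0.01500000
φ = arcsin(-0.01500000) = -0.859469°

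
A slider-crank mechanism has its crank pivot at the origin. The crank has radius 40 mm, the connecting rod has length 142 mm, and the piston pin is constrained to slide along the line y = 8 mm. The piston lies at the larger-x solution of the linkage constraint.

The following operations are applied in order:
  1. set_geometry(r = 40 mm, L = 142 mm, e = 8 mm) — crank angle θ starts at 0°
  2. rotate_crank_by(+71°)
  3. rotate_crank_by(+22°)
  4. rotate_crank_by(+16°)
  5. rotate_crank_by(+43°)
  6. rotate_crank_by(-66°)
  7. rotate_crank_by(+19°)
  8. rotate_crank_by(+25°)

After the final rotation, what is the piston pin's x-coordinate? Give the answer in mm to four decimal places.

set_geometry: r = 40 mm, L = 142 mm, e = 8 mm; θ ← 0°
rotate_crank_by(+71°): θ ← 0° +71° = 71°
rotate_crank_by(+22°): θ ← 71° +22° = 93°
rotate_crank_by(+16°): θ ← 93° +16° = 109°
rotate_crank_by(+43°): θ ← 109° +43° = 152°
rotate_crank_by(-66°): θ ← 152° -66° = 86°
rotate_crank_by(+19°): θ ← 86° +19° = 105°
rotate_crank_by(+25°): θ ← 105° +25° = 130°
crank pin P = (r cos θ, r sin θ) = (-25.711504, 30.641778)
h = r sin θ − e = 30.641778 − 8 = 22.641778
x = r cos θ + √(L² − h²) = -25.711504 + √(20164.0 − 512.6501) = -25.711504 + 140.183273 = 114.471768

114.4718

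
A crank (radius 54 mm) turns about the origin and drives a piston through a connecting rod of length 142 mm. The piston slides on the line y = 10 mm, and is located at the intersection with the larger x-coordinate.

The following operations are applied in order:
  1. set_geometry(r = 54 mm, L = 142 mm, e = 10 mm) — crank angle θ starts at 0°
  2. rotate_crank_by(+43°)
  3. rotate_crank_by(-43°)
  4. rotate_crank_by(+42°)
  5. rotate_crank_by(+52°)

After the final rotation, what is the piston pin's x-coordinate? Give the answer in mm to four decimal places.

131.2871

set_geometry: r = 54 mm, L = 142 mm, e = 10 mm; θ ← 0°
rotate_crank_by(+43°): θ ← 0° +43° = 43°
rotate_crank_by(-43°): θ ← 43° -43° = 0°
rotate_crank_by(+42°): θ ← 0° +42° = 42°
rotate_crank_by(+52°): θ ← 42° +52° = 94°
crank pin P = (r cos θ, r sin θ) = (-3.766850, 53.868459)
h = r sin θ − e = 53.868459 − 10 = 43.868459
x = r cos θ + √(L² − h²) = -3.766850 + √(20164.0 − 1924.4417) = -3.766850 + 135.053909 = 131.287059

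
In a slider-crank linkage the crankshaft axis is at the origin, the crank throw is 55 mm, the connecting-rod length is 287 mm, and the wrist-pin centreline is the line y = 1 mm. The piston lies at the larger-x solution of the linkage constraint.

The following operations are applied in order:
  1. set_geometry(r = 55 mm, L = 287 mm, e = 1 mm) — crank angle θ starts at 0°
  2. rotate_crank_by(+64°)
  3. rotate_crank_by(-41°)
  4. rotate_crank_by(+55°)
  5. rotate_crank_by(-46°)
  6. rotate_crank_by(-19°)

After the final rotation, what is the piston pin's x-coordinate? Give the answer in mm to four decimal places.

set_geometry: r = 55 mm, L = 287 mm, e = 1 mm; θ ← 0°
rotate_crank_by(+64°): θ ← 0° +64° = 64°
rotate_crank_by(-41°): θ ← 64° -41° = 23°
rotate_crank_by(+55°): θ ← 23° +55° = 78°
rotate_crank_by(-46°): θ ← 78° -46° = 32°
rotate_crank_by(-19°): θ ← 32° -19° = 13°
crank pin P = (r cos θ, r sin θ) = (53.590354, 12.372308)
h = r sin θ − e = 12.372308 − 1 = 11.372308
x = r cos θ + √(L² − h²) = 53.590354 + √(82369.0 − 129.3294) = 53.590354 + 286.774599 = 340.364953

340.3650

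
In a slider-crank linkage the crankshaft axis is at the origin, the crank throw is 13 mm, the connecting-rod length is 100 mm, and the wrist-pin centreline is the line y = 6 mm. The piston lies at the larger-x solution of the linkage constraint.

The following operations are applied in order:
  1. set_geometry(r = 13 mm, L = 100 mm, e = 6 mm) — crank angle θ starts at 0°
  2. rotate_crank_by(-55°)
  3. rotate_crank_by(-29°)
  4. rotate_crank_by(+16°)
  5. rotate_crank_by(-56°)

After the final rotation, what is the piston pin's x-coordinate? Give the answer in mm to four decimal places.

set_geometry: r = 13 mm, L = 100 mm, e = 6 mm; θ ← 0°
rotate_crank_by(-55°): θ ← 0° -55° = -55°
rotate_crank_by(-29°): θ ← -55° -29° = -84°
rotate_crank_by(+16°): θ ← -84° +16° = -68°
rotate_crank_by(-56°): θ ← -68° -56° = -124°
crank pin P = (r cos θ, r sin θ) = (-7.269508, -10.777488)
h = r sin θ − e = -10.777488 − 6 = -16.777488
x = r cos θ + √(L² − h²) = -7.269508 + √(10000.0 − 281.4841) = -7.269508 + 98.582533 = 91.313026

91.3130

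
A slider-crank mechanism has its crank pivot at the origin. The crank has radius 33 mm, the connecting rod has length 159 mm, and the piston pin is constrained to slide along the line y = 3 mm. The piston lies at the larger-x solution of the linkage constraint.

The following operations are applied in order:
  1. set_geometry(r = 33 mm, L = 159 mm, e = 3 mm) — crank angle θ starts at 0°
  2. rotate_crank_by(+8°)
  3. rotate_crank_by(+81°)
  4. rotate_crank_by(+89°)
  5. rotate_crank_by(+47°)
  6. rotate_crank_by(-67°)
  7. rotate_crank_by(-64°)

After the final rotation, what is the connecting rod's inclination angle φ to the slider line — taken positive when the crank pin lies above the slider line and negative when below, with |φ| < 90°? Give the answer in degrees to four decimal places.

10.8462

set_geometry: r = 33 mm, L = 159 mm, e = 3 mm; θ ← 0°
rotate_crank_by(+8°): θ ← 0° +8° = 8°
rotate_crank_by(+81°): θ ← 8° +81° = 89°
rotate_crank_by(+89°): θ ← 89° +89° = 178°
rotate_crank_by(+47°): θ ← 178° +47° = 225°
rotate_crank_by(-67°): θ ← 225° -67° = 158°
rotate_crank_by(-64°): θ ← 158° -64° = 94°
crank pin P = (r cos θ, r sin θ) = (-2.301964, 32.919614)
h = r sin θ − e = 32.919614 − 3 = 29.919614
sin φ = h / L = 29.919614 / 159 = 0.18817367
φ = arcsin(0.18817367) = 10.846221°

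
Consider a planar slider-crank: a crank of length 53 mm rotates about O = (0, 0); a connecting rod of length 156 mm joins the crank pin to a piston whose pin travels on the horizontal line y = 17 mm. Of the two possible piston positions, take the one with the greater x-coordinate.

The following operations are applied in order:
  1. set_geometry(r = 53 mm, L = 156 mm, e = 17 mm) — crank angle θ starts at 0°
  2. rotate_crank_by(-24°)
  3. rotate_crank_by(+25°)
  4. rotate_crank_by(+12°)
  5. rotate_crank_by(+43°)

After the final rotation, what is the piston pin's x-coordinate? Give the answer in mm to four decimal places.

set_geometry: r = 53 mm, L = 156 mm, e = 17 mm; θ ← 0°
rotate_crank_by(-24°): θ ← 0° -24° = -24°
rotate_crank_by(+25°): θ ← -24° +25° = 1°
rotate_crank_by(+12°): θ ← 1° +12° = 13°
rotate_crank_by(+43°): θ ← 13° +43° = 56°
crank pin P = (r cos θ, r sin θ) = (29.637224, 43.938991)
h = r sin θ − e = 43.938991 − 17 = 26.938991
x = r cos θ + √(L² − h²) = 29.637224 + √(24336.0 − 725.7093) = 29.637224 + 153.656405 = 183.293629

183.2936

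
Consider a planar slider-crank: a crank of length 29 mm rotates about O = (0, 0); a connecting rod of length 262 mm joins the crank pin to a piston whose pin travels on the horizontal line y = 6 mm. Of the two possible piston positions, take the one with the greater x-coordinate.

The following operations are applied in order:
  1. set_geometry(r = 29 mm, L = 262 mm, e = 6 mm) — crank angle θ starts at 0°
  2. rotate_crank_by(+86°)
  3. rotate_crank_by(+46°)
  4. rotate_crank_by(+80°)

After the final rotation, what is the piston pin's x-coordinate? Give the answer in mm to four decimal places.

236.5338

set_geometry: r = 29 mm, L = 262 mm, e = 6 mm; θ ← 0°
rotate_crank_by(+86°): θ ← 0° +86° = 86°
rotate_crank_by(+46°): θ ← 86° +46° = 132°
rotate_crank_by(+80°): θ ← 132° +80° = 212°
crank pin P = (r cos θ, r sin θ) = (-24.593395, -15.367659)
h = r sin θ − e = -15.367659 − 6 = -21.367659
x = r cos θ + √(L² − h²) = -24.593395 + √(68644.0 − 456.5768) = -24.593395 + 261.127216 = 236.533822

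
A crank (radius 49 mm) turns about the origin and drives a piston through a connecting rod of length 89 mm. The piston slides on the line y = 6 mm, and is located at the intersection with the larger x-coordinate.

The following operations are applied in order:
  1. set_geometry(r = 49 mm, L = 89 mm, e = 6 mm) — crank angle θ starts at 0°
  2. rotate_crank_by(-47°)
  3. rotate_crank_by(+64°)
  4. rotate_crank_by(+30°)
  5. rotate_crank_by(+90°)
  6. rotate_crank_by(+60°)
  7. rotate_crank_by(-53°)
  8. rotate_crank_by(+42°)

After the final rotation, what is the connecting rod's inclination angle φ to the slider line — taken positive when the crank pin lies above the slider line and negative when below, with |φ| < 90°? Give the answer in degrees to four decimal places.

set_geometry: r = 49 mm, L = 89 mm, e = 6 mm; θ ← 0°
rotate_crank_by(-47°): θ ← 0° -47° = -47°
rotate_crank_by(+64°): θ ← -47° +64° = 17°
rotate_crank_by(+30°): θ ← 17° +30° = 47°
rotate_crank_by(+90°): θ ← 47° +90° = 137°
rotate_crank_by(+60°): θ ← 137° +60° = 197°
rotate_crank_by(-53°): θ ← 197° -53° = 144°
rotate_crank_by(+42°): θ ← 144° +42° = 186°
crank pin P = (r cos θ, r sin θ) = (-48.731573, -5.121895)
h = r sin θ − e = -5.121895 − 6 = -11.121895
sin φ = h / L = -11.121895 / 89 = -0.12496511
φ = arcsin(-0.12496511) = -7.178741°

-7.1787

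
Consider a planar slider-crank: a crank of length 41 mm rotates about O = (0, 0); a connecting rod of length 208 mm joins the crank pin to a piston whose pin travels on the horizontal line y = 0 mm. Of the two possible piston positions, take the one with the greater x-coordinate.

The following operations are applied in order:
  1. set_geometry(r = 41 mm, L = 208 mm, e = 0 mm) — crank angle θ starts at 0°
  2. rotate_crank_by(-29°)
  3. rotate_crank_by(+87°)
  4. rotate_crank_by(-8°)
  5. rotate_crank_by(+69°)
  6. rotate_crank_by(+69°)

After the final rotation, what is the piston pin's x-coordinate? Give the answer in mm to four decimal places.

167.3207

set_geometry: r = 41 mm, L = 208 mm, e = 0 mm; θ ← 0°
rotate_crank_by(-29°): θ ← 0° -29° = -29°
rotate_crank_by(+87°): θ ← -29° +87° = 58°
rotate_crank_by(-8°): θ ← 58° -8° = 50°
rotate_crank_by(+69°): θ ← 50° +69° = 119°
rotate_crank_by(+69°): θ ← 119° +69° = 188°
crank pin P = (r cos θ, r sin θ) = (-40.600991, -5.706097)
h = r sin θ − e = -5.706097 − 0 = -5.706097
x = r cos θ + √(L² − h²) = -40.600991 + √(43264.0 − 32.5595) = -40.600991 + 207.921717 = 167.320726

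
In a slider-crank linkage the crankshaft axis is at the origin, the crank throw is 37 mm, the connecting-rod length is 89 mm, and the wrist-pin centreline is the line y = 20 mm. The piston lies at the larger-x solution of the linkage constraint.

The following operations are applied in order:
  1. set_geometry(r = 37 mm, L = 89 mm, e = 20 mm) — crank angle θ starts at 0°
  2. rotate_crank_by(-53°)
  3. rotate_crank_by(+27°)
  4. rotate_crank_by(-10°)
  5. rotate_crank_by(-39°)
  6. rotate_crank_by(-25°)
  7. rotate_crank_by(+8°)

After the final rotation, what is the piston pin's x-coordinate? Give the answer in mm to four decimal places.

set_geometry: r = 37 mm, L = 89 mm, e = 20 mm; θ ← 0°
rotate_crank_by(-53°): θ ← 0° -53° = -53°
rotate_crank_by(+27°): θ ← -53° +27° = -26°
rotate_crank_by(-10°): θ ← -26° -10° = -36°
rotate_crank_by(-39°): θ ← -36° -39° = -75°
rotate_crank_by(-25°): θ ← -75° -25° = -100°
rotate_crank_by(+8°): θ ← -100° +8° = -92°
crank pin P = (r cos θ, r sin θ) = (-1.291281, -36.977461)
h = r sin θ − e = -36.977461 − 20 = -56.977461
x = r cos θ + √(L² − h²) = -1.291281 + √(7921.0 − 3246.4310) = -1.291281 + 68.370820 = 67.079538

67.0795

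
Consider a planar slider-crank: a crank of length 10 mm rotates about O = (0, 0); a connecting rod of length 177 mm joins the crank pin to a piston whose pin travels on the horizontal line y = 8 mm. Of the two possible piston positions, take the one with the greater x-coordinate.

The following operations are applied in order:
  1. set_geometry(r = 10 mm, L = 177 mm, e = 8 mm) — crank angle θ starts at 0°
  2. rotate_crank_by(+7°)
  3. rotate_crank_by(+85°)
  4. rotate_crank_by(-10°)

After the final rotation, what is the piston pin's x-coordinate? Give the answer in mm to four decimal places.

178.3815

set_geometry: r = 10 mm, L = 177 mm, e = 8 mm; θ ← 0°
rotate_crank_by(+7°): θ ← 0° +7° = 7°
rotate_crank_by(+85°): θ ← 7° +85° = 92°
rotate_crank_by(-10°): θ ← 92° -10° = 82°
crank pin P = (r cos θ, r sin θ) = (1.391731, 9.902681)
h = r sin θ − e = 9.902681 − 8 = 1.902681
x = r cos θ + √(L² − h²) = 1.391731 + √(31329.0 − 3.6202) = 1.391731 + 176.989773 = 178.381504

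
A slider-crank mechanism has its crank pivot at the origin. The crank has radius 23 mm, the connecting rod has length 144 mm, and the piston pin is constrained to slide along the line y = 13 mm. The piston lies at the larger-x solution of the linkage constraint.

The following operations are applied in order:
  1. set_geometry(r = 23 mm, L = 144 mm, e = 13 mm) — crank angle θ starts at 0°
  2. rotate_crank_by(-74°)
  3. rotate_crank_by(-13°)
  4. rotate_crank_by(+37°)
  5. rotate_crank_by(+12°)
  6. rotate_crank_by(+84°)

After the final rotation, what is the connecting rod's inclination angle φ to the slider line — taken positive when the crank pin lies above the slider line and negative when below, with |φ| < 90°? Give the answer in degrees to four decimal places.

set_geometry: r = 23 mm, L = 144 mm, e = 13 mm; θ ← 0°
rotate_crank_by(-74°): θ ← 0° -74° = -74°
rotate_crank_by(-13°): θ ← -74° -13° = -87°
rotate_crank_by(+37°): θ ← -87° +37° = -50°
rotate_crank_by(+12°): θ ← -50° +12° = -38°
rotate_crank_by(+84°): θ ← -38° +84° = 46°
crank pin P = (r cos θ, r sin θ) = (15.977143, 16.544815)
h = r sin θ − e = 16.544815 − 13 = 3.544815
sin φ = h / L = 3.544815 / 144 = 0.02461677
φ = arcsin(0.02461677) = 1.410580°

1.4106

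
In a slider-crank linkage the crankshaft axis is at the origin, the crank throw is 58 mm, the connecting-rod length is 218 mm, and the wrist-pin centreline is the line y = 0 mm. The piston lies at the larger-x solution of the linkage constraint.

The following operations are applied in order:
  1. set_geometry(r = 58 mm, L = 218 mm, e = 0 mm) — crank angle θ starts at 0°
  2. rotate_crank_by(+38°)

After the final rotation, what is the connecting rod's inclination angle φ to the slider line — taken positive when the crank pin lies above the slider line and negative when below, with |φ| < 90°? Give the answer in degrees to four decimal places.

9.4275

set_geometry: r = 58 mm, L = 218 mm, e = 0 mm; θ ← 0°
rotate_crank_by(+38°): θ ← 0° +38° = 38°
crank pin P = (r cos θ, r sin θ) = (45.704624, 35.708366)
h = r sin θ − e = 35.708366 − 0 = 35.708366
sin φ = h / L = 35.708366 / 218 = 0.16379984
φ = arcsin(0.16379984) = 9.427522°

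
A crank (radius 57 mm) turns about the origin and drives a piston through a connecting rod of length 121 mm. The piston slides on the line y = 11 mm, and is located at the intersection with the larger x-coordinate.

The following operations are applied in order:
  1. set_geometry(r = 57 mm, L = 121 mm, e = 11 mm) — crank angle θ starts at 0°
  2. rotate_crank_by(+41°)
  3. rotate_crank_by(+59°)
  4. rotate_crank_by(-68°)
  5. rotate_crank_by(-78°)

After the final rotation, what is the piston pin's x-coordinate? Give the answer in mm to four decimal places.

148.8510

set_geometry: r = 57 mm, L = 121 mm, e = 11 mm; θ ← 0°
rotate_crank_by(+41°): θ ← 0° +41° = 41°
rotate_crank_by(+59°): θ ← 41° +59° = 100°
rotate_crank_by(-68°): θ ← 100° -68° = 32°
rotate_crank_by(-78°): θ ← 32° -78° = -46°
crank pin P = (r cos θ, r sin θ) = (39.595527, -41.002369)
h = r sin θ − e = -41.002369 − 11 = -52.002369
x = r cos θ + √(L² − h²) = 39.595527 + √(14641.0 − 2704.2463) = 39.595527 + 109.255451 = 148.850979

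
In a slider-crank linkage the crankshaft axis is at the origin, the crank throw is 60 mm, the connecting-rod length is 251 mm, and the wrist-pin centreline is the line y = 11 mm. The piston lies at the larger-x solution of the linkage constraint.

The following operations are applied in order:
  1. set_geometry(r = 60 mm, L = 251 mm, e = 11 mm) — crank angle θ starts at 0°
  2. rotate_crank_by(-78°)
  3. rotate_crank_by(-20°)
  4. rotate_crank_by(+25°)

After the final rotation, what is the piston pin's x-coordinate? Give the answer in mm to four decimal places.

set_geometry: r = 60 mm, L = 251 mm, e = 11 mm; θ ← 0°
rotate_crank_by(-78°): θ ← 0° -78° = -78°
rotate_crank_by(-20°): θ ← -78° -20° = -98°
rotate_crank_by(+25°): θ ← -98° +25° = -73°
crank pin P = (r cos θ, r sin θ) = (17.542302, -57.378285)
h = r sin θ − e = -57.378285 − 11 = -68.378285
x = r cos θ + √(L² − h²) = 17.542302 + √(63001.0 − 4675.5899) = 17.542302 + 241.506543 = 259.048845

259.0488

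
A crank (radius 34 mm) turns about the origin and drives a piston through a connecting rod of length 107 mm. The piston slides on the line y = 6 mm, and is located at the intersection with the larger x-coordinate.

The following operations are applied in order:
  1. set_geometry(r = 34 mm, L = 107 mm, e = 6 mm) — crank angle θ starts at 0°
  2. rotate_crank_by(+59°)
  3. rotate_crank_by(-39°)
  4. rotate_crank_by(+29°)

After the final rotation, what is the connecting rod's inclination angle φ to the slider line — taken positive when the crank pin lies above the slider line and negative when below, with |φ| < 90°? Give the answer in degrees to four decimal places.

set_geometry: r = 34 mm, L = 107 mm, e = 6 mm; θ ← 0°
rotate_crank_by(+59°): θ ← 0° +59° = 59°
rotate_crank_by(-39°): θ ← 59° -39° = 20°
rotate_crank_by(+29°): θ ← 20° +29° = 49°
crank pin P = (r cos θ, r sin θ) = (22.306007, 25.660126)
h = r sin θ − e = 25.660126 − 6 = 19.660126
sin φ = h / L = 19.660126 / 107 = 0.18373949
φ = arcsin(0.18373949) = 10.587651°

10.5877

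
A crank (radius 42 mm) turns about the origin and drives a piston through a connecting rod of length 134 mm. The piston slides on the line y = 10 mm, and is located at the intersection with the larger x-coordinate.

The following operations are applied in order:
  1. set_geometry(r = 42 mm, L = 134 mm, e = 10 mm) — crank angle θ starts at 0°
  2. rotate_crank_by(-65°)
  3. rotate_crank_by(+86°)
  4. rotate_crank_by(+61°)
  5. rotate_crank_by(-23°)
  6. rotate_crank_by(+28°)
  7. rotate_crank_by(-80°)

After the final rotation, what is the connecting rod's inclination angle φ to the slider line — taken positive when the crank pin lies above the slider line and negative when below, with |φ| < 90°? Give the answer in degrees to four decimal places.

-2.0877

set_geometry: r = 42 mm, L = 134 mm, e = 10 mm; θ ← 0°
rotate_crank_by(-65°): θ ← 0° -65° = -65°
rotate_crank_by(+86°): θ ← -65° +86° = 21°
rotate_crank_by(+61°): θ ← 21° +61° = 82°
rotate_crank_by(-23°): θ ← 82° -23° = 59°
rotate_crank_by(+28°): θ ← 59° +28° = 87°
rotate_crank_by(-80°): θ ← 87° -80° = 7°
crank pin P = (r cos θ, r sin θ) = (41.686938, 5.118512)
h = r sin θ − e = 5.118512 − 10 = -4.881488
sin φ = h / L = -4.881488 / 134 = -0.03642901
φ = arcsin(-0.03642901) = -2.087691°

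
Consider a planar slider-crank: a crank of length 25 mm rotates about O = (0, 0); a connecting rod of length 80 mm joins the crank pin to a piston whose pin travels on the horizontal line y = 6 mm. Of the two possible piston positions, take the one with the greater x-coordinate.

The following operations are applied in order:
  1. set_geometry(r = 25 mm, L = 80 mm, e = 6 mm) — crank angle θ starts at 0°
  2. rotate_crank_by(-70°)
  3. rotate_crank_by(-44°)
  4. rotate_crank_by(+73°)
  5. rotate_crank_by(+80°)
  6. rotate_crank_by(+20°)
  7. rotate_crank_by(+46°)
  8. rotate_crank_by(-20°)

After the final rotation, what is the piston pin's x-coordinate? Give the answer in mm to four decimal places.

79.9131

set_geometry: r = 25 mm, L = 80 mm, e = 6 mm; θ ← 0°
rotate_crank_by(-70°): θ ← 0° -70° = -70°
rotate_crank_by(-44°): θ ← -70° -44° = -114°
rotate_crank_by(+73°): θ ← -114° +73° = -41°
rotate_crank_by(+80°): θ ← -41° +80° = 39°
rotate_crank_by(+20°): θ ← 39° +20° = 59°
rotate_crank_by(+46°): θ ← 59° +46° = 105°
rotate_crank_by(-20°): θ ← 105° -20° = 85°
crank pin P = (r cos θ, r sin θ) = (2.178894, 24.904867)
h = r sin θ − e = 24.904867 − 6 = 18.904867
x = r cos θ + √(L² − h²) = 2.178894 + √(6400.0 − 357.3940) = 2.178894 + 77.734201 = 79.913094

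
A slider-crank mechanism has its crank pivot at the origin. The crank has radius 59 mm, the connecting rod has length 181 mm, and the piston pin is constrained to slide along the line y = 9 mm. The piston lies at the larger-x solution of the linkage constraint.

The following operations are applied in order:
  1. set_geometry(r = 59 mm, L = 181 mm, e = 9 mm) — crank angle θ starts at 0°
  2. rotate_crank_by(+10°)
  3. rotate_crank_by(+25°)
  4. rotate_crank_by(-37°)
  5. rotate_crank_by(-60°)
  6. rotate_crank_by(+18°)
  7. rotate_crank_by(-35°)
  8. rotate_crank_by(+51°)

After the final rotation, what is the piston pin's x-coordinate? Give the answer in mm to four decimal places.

set_geometry: r = 59 mm, L = 181 mm, e = 9 mm; θ ← 0°
rotate_crank_by(+10°): θ ← 0° +10° = 10°
rotate_crank_by(+25°): θ ← 10° +25° = 35°
rotate_crank_by(-37°): θ ← 35° -37° = -2°
rotate_crank_by(-60°): θ ← -2° -60° = -62°
rotate_crank_by(+18°): θ ← -62° +18° = -44°
rotate_crank_by(-35°): θ ← -44° -35° = -79°
rotate_crank_by(+51°): θ ← -79° +51° = -28°
crank pin P = (r cos θ, r sin θ) = (52.093908, -27.698822)
h = r sin θ − e = -27.698822 − 9 = -36.698822
x = r cos θ + √(L² − h²) = 52.093908 + √(32761.0 − 1346.8036) = 52.093908 + 177.240505 = 229.334413

229.3344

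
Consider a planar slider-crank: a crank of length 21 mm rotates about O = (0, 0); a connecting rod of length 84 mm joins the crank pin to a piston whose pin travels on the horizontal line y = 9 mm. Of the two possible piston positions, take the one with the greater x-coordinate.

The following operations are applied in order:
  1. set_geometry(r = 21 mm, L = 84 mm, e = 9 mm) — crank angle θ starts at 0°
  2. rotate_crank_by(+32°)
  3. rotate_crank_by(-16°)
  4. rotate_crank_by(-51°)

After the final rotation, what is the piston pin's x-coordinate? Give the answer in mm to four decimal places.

set_geometry: r = 21 mm, L = 84 mm, e = 9 mm; θ ← 0°
rotate_crank_by(+32°): θ ← 0° +32° = 32°
rotate_crank_by(-16°): θ ← 32° -16° = 16°
rotate_crank_by(-51°): θ ← 16° -51° = -35°
crank pin P = (r cos θ, r sin θ) = (17.202193, -12.045105)
h = r sin θ − e = -12.045105 − 9 = -21.045105
x = r cos θ + √(L² − h²) = 17.202193 + √(7056.0 − 442.8965) = 17.202193 + 81.320991 = 98.523184

98.5232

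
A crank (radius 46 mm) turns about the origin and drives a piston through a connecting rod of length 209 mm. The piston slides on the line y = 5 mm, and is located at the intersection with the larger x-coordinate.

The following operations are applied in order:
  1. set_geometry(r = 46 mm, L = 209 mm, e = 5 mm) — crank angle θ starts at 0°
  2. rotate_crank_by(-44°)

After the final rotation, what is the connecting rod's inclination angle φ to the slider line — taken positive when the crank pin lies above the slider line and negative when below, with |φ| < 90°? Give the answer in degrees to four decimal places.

-10.1843

set_geometry: r = 46 mm, L = 209 mm, e = 5 mm; θ ← 0°
rotate_crank_by(-44°): θ ← 0° -44° = -44°
crank pin P = (r cos θ, r sin θ) = (33.089631, -31.954285)
h = r sin θ − e = -31.954285 − 5 = -36.954285
sin φ = h / L = -36.954285 / 209 = -0.17681476
φ = arcsin(-0.17681476) = -10.184283°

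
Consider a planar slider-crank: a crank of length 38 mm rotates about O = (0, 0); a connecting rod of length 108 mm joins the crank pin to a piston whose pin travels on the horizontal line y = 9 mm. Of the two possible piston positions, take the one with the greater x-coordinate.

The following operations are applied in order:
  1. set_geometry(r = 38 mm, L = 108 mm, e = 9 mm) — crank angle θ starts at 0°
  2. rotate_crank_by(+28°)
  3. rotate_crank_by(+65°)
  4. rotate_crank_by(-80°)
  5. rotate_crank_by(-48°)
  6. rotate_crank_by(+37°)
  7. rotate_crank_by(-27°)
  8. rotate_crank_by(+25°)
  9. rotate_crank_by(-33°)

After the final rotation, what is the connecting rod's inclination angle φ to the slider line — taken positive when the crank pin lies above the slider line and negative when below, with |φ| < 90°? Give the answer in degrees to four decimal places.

set_geometry: r = 38 mm, L = 108 mm, e = 9 mm; θ ← 0°
rotate_crank_by(+28°): θ ← 0° +28° = 28°
rotate_crank_by(+65°): θ ← 28° +65° = 93°
rotate_crank_by(-80°): θ ← 93° -80° = 13°
rotate_crank_by(-48°): θ ← 13° -48° = -35°
rotate_crank_by(+37°): θ ← -35° +37° = 2°
rotate_crank_by(-27°): θ ← 2° -27° = -25°
rotate_crank_by(+25°): θ ← -25° +25° = 0°
rotate_crank_by(-33°): θ ← 0° -33° = -33°
crank pin P = (r cos θ, r sin θ) = (31.869482, -20.696283)
h = r sin θ − e = -20.696283 − 9 = -29.696283
sin φ = h / L = -29.696283 / 108 = -0.27496559
φ = arcsin(-0.27496559) = -15.959963°

-15.9600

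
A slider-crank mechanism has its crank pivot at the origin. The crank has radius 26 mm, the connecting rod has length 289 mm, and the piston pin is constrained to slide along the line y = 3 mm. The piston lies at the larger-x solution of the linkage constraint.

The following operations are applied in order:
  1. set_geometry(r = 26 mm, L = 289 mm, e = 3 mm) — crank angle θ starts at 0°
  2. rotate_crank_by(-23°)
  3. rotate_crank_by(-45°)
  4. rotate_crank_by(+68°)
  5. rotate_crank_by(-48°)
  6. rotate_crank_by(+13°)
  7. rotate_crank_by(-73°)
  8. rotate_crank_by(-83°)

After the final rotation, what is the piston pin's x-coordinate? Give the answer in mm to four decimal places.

263.4710

set_geometry: r = 26 mm, L = 289 mm, e = 3 mm; θ ← 0°
rotate_crank_by(-23°): θ ← 0° -23° = -23°
rotate_crank_by(-45°): θ ← -23° -45° = -68°
rotate_crank_by(+68°): θ ← -68° +68° = 0°
rotate_crank_by(-48°): θ ← 0° -48° = -48°
rotate_crank_by(+13°): θ ← -48° +13° = -35°
rotate_crank_by(-73°): θ ← -35° -73° = -108°
rotate_crank_by(-83°): θ ← -108° -83° = -191°
crank pin P = (r cos θ, r sin θ) = (-25.522307, 4.961034)
h = r sin θ − e = 4.961034 − 3 = 1.961034
x = r cos θ + √(L² − h²) = -25.522307 + √(83521.0 − 3.8457) = -25.522307 + 288.993347 = 263.471040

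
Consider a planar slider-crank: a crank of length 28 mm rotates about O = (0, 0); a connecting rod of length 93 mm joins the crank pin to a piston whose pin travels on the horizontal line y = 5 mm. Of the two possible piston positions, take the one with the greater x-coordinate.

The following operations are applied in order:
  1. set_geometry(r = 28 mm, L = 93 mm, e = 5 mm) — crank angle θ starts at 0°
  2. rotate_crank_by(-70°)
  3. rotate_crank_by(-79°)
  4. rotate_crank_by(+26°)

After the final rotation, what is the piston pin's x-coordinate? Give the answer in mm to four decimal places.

73.2811

set_geometry: r = 28 mm, L = 93 mm, e = 5 mm; θ ← 0°
rotate_crank_by(-70°): θ ← 0° -70° = -70°
rotate_crank_by(-79°): θ ← -70° -79° = -149°
rotate_crank_by(+26°): θ ← -149° +26° = -123°
crank pin P = (r cos θ, r sin θ) = (-15.249893, -23.482776)
h = r sin θ − e = -23.482776 − 5 = -28.482776
x = r cos θ + √(L² − h²) = -15.249893 + √(8649.0 − 811.2685) = -15.249893 + 88.530963 = 73.281070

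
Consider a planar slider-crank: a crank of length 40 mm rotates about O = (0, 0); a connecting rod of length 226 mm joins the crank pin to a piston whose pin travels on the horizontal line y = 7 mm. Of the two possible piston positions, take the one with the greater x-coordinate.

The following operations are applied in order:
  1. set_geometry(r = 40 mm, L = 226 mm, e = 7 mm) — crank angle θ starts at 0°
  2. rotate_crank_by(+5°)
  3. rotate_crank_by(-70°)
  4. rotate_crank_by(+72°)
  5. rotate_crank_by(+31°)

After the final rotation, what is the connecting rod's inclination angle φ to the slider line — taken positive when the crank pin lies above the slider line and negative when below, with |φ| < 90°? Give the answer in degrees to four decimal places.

set_geometry: r = 40 mm, L = 226 mm, e = 7 mm; θ ← 0°
rotate_crank_by(+5°): θ ← 0° +5° = 5°
rotate_crank_by(-70°): θ ← 5° -70° = -65°
rotate_crank_by(+72°): θ ← -65° +72° = 7°
rotate_crank_by(+31°): θ ← 7° +31° = 38°
crank pin P = (r cos θ, r sin θ) = (31.520430, 24.626459)
h = r sin θ − e = 24.626459 − 7 = 17.626459
sin φ = h / L = 17.626459 / 226 = 0.07799318
φ = arcsin(0.07799318) = 4.473223°

4.4732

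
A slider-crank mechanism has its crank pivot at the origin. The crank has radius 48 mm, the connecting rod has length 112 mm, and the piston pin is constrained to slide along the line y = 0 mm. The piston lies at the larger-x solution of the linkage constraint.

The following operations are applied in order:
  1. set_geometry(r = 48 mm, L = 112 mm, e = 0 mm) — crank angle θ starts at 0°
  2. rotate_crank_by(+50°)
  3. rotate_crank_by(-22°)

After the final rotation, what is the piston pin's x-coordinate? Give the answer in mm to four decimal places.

set_geometry: r = 48 mm, L = 112 mm, e = 0 mm; θ ← 0°
rotate_crank_by(+50°): θ ← 0° +50° = 50°
rotate_crank_by(-22°): θ ← 50° -22° = 28°
crank pin P = (r cos θ, r sin θ) = (42.381484, 22.534635)
h = r sin θ − e = 22.534635 − 0 = 22.534635
x = r cos θ + √(L² − h²) = 42.381484 + √(12544.0 − 507.8098) = 42.381484 + 109.709572 = 152.091057

152.0911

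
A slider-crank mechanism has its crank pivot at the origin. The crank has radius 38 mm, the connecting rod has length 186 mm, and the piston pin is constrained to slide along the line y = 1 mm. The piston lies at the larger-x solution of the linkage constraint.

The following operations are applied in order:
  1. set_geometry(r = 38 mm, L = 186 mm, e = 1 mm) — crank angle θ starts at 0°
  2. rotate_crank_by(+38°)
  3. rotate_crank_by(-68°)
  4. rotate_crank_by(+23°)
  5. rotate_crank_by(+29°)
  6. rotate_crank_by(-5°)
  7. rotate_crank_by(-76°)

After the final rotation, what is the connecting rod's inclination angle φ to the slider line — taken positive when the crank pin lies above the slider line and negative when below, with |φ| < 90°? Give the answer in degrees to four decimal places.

set_geometry: r = 38 mm, L = 186 mm, e = 1 mm; θ ← 0°
rotate_crank_by(+38°): θ ← 0° +38° = 38°
rotate_crank_by(-68°): θ ← 38° -68° = -30°
rotate_crank_by(+23°): θ ← -30° +23° = -7°
rotate_crank_by(+29°): θ ← -7° +29° = 22°
rotate_crank_by(-5°): θ ← 22° -5° = 17°
rotate_crank_by(-76°): θ ← 17° -76° = -59°
crank pin P = (r cos θ, r sin θ) = (19.571447, -32.572357)
h = r sin θ − e = -32.572357 − 1 = -33.572357
sin φ = h / L = -33.572357 / 186 = -0.18049655
φ = arcsin(-0.18049655) = -10.398683°

-10.3987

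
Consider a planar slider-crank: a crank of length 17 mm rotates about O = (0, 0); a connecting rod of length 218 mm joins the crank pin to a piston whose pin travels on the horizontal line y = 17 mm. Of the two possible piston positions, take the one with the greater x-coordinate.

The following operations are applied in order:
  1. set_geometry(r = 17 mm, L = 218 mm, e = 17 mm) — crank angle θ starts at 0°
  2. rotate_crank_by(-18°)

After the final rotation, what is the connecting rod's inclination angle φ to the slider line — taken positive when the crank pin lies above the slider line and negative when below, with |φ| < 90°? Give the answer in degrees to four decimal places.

-5.8589

set_geometry: r = 17 mm, L = 218 mm, e = 17 mm; θ ← 0°
rotate_crank_by(-18°): θ ← 0° -18° = -18°
crank pin P = (r cos θ, r sin θ) = (16.167961, -5.253289)
h = r sin θ − e = -5.253289 − 17 = -22.253289
sin φ = h / L = -22.253289 / 218 = -0.10207931
φ = arcsin(-0.10207931) = -5.858919°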